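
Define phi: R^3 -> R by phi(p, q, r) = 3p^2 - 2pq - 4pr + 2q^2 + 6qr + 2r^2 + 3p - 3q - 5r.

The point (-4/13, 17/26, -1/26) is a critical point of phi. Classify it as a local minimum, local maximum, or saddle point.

saddle point

The Hessian is constant: H = [[6, -2, -4], [-2, 4, 6], [-4, 6, 4]].
Leading principal minors: Δ₁ = 6, Δ₂ = 20, Δ₃ = -104.
The minors fit neither the all-positive nor the alternating-sign pattern, so H is indefinite: a saddle point.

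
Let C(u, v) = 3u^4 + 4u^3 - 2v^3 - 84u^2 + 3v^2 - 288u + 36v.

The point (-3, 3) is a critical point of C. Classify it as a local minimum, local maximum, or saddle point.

The mixed partial ∂²C/∂u∂v is 0, so the Hessian at any point is diag(C_uu, C_vv) = diag(12(3u^2 + 2u - 14), 6(-2v + 1)).
At (-3, 3): H = diag(84, -30).
The eigenvalues have opposite signs, so H is indefinite: a saddle point.

saddle point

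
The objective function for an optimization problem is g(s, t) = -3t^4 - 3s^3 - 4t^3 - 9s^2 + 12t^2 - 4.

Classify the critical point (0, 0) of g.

The mixed partial ∂²g/∂s∂t is 0, so the Hessian at any point is diag(g_ss, g_tt) = diag(-18(s + 1), 12(-3t^2 - 2t + 2)).
At (0, 0): H = diag(-18, 24).
The eigenvalues have opposite signs, so H is indefinite: a saddle point.

saddle point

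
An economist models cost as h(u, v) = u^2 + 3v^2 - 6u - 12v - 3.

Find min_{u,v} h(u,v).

h(u,v) separates as P(u) + Q(v) − 3, so its minimum is min P + min Q − 3.
P'(u) = 2u - 6 vanishes at u ∈ {3}; Q'(v) = 6v - 12 vanishes at v ∈ {2}.
Local minima of P (where P''>0): P(3)=-9. Local minima of Q: Q(2)=-12.
So the global minimum of h is P(3) + Q(2) − 3 = -9 − 12 − 3 = -24, attained at (3, 2).

-24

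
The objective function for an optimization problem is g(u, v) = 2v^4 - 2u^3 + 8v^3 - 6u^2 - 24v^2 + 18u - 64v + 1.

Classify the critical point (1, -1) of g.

The mixed partial ∂²g/∂u∂v is 0, so the Hessian at any point is diag(g_uu, g_vv) = diag(-12(u + 1), 24(v^2 + 2v - 2)).
At (1, -1): H = diag(-24, -72).
Both eigenvalues are negative, so H is negative definite: a local maximum.

local maximum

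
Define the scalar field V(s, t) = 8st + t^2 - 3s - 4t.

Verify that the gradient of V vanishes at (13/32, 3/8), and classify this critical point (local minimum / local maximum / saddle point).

saddle point

∇V = (8t - 3, 8s + 2t - 4); substituting (13/32, 3/8) gives ∇V = (0, 0), so (13/32, 3/8) is indeed a critical point.
The Hessian of V is constant: H = [[0, 8], [8, 2]].
det(H) = 0·2 − 8² = -64.
Since det(H) < 0, H is indefinite and the critical point is a saddle point.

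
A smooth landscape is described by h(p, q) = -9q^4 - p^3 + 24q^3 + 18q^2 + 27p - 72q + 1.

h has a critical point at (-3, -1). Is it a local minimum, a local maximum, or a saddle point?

saddle point

The mixed partial ∂²h/∂p∂q is 0, so the Hessian at any point is diag(h_pp, h_qq) = diag(-6p, 36(-3q^2 + 4q + 1)).
At (-3, -1): H = diag(18, -216).
The eigenvalues have opposite signs, so H is indefinite: a saddle point.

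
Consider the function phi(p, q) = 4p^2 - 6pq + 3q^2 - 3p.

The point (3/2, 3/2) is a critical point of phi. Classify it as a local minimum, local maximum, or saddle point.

local minimum

The Hessian of phi is constant: H = [[8, -6], [-6, 6]].
det(H) = 8·6 − (-6)² = 12.
det(H) > 0 and tr(H) = 14 > 0, so H is positive definite and the point is a local minimum.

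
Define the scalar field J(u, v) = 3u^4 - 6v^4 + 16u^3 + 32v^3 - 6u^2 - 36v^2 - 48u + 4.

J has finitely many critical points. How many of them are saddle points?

J separates as a function of u plus a function of v, so ∇J=0 decouples.
∂J/∂u = 12(u - 1)(u + 1)(u + 4) = 0 at u ∈ {-4, -1, 1}; ∂J/∂v = -24v(v - 3)(v - 1) = 0 at v ∈ {0, 1, 3}.
The Hessian is diagonal: diag(J_uu, J_vv). Second derivatives: J_uu(-4)=180, J_uu(-1)=-72, J_uu(1)=120; J_vv(0)=-72, J_vv(1)=48, J_vv(3)=-144.
Saddle points occur where the two diagonal entries have opposite signs: (-4, 0), (-4, 3), (-1, 1), (1, 0), (1, 3). Count: 5.

5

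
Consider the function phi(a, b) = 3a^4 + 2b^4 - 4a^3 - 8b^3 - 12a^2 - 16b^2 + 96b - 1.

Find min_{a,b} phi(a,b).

phi(a,b) separates as P(a) + Q(b) − 1, so its minimum is min P + min Q − 1.
P'(a) = 12a(a - 2)(a + 1) vanishes at a ∈ {-1, 0, 2}; Q'(b) = 8(b - 3)(b - 2)(b + 2) vanishes at b ∈ {-2, 2, 3}.
Local minima of P (where P''>0): P(-1)=-5, P(2)=-32. Local minima of Q: Q(-2)=-160, Q(3)=90.
So the global minimum of phi is P(2) + Q(-2) − 1 = -32 − 160 − 1 = -193, attained at (2, -2).

-193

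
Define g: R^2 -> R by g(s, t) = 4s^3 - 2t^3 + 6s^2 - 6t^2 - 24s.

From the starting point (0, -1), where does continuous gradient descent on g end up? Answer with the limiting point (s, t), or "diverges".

g is separable, so gradient descent decouples: s follows -∂g/∂s, t follows -∂g/∂t.
∂g/∂s = 12(s - 1)(s + 2); at s=0 this is -24, so s increases.
∂g/∂t = -6t(t + 2); at t=-1 this is 6, so t decreases.
s converges to its nearest critical value 1 (a local min of the s-part); t converges to -2. The iterate converges to (1, -2).

(1, -2)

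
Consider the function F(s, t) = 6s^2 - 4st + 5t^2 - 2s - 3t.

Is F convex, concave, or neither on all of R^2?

F is quadratic, so its Hessian is the constant matrix H = [[12, -4], [-4, 10]].
det(H) = 104, tr(H) = 22.
det(H) > 0 and tr(H) > 0, so H is positive definite everywhere: convex.

convex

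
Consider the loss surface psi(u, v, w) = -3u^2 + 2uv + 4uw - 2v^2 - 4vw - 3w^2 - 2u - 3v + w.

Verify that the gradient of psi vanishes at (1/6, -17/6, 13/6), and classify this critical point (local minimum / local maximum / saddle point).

local maximum

∇psi = (-6u + 2v + 4w - 2, 2u - 4v - 4w - 3, 4u - 4v - 6w + 1); substituting (1/6, -17/6, 13/6) gives ∇psi = (0, 0, 0), so (1/6, -17/6, 13/6) is indeed a critical point.
The Hessian is constant: H = [[-6, 2, 4], [2, -4, -4], [4, -4, -6]].
Leading principal minors: Δ₁ = -6, Δ₂ = 20, Δ₃ = -24.
The minors alternate sign starting negative (−, +, −), so H is negative definite: a local maximum.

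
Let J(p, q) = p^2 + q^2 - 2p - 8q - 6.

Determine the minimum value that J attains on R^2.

-23

J(p,q) separates as A(p) + B(q) − 6, so its minimum is min A + min B − 6.
A'(p) = 2p - 2 vanishes at p ∈ {1}; B'(q) = 2q - 8 vanishes at q ∈ {4}.
Local minima of A (where A''>0): A(1)=-1. Local minima of B: B(4)=-16.
So the global minimum of J is A(1) + B(4) − 6 = -1 − 16 − 6 = -23, attained at (1, 4).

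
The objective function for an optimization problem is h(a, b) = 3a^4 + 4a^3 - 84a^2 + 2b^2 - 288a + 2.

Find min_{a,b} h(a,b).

h(a,b) separates as P(a) + Q(b) + 2, so its minimum is min P + min Q + 2.
P'(a) = 12(a - 4)(a + 2)(a + 3) vanishes at a ∈ {-3, -2, 4}; Q'(b) = 4b vanishes at b ∈ {0}.
Local minima of P (where P''>0): P(-3)=243, P(4)=-1472. Local minima of Q: Q(0)=0.
So the global minimum of h is P(4) + Q(0) + 2 = -1472 + 0 + 2 = -1470, attained at (4, 0).

-1470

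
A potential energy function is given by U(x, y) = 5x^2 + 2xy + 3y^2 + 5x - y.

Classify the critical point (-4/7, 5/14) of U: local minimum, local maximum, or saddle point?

local minimum

The Hessian of U is constant: H = [[10, 2], [2, 6]].
det(H) = 10·6 − 2² = 56.
det(H) > 0 and tr(H) = 16 > 0, so H is positive definite and the point is a local minimum.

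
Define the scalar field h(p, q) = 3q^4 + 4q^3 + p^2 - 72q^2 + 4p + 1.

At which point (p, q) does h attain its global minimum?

h(p,q) separates as A(p) + B(q) + 1, so its minimum is min A + min B + 1.
A'(p) = 2p + 4 vanishes at p ∈ {-2}; B'(q) = 12q(q - 3)(q + 4) vanishes at q ∈ {-4, 0, 3}.
Local minima of A (where A''>0): A(-2)=-4. Local minima of B: B(-4)=-640, B(3)=-297.
So the global minimum of h is A(-2) + B(-4) + 1 = -4 − 640 + 1 = -643, attained at (-2, -4).

(-2, -4)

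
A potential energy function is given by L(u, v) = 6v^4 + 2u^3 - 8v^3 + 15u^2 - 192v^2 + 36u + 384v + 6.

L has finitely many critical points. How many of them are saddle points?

3

L separates as a function of u plus a function of v, so ∇L=0 decouples.
∂L/∂u = 6(u + 2)(u + 3) = 0 at u ∈ {-3, -2}; ∂L/∂v = 24(v - 4)(v - 1)(v + 4) = 0 at v ∈ {-4, 1, 4}.
The Hessian is diagonal: diag(L_uu, L_vv). Second derivatives: L_uu(-3)=-6, L_uu(-2)=6; L_vv(-4)=960, L_vv(1)=-360, L_vv(4)=576.
Saddle points occur where the two diagonal entries have opposite signs: (-3, -4), (-3, 4), (-2, 1). Count: 3.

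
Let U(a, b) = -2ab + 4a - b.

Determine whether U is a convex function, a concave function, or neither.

U is quadratic, so its Hessian is the constant matrix H = [[0, -2], [-2, 0]].
det(H) = -4, tr(H) = 0.
det(H) < 0, so H is indefinite: neither convex nor concave.

neither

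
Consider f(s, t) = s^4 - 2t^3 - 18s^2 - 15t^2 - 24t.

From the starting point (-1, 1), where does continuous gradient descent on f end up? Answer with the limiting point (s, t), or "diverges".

diverges

f is separable, so gradient descent decouples: s follows -∂f/∂s, t follows -∂f/∂t.
∂f/∂s = 4s(s - 3)(s + 3); at s=-1 this is 32, so s decreases.
∂f/∂t = -6(t + 1)(t + 4); at t=1 this is -60, so t increases.
The t-coordinate has no critical point in that direction and runs off to infinity.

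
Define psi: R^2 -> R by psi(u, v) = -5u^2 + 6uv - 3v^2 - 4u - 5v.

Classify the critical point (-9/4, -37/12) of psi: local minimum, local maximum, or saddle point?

The Hessian of psi is constant: H = [[-10, 6], [6, -6]].
det(H) = (-10)·(-6) − 6² = 24.
det(H) > 0 and tr(H) = -16 < 0, so H is negative definite and the point is a local maximum.

local maximum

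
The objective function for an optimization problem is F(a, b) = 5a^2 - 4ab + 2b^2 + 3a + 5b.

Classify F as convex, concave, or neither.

F is quadratic, so its Hessian is the constant matrix H = [[10, -4], [-4, 4]].
det(H) = 24, tr(H) = 14.
det(H) > 0 and tr(H) > 0, so H is positive definite everywhere: convex.

convex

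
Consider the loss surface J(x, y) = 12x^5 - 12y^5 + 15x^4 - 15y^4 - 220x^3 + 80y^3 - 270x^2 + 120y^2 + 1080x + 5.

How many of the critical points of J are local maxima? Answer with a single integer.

J separates as a function of x plus a function of y, so ∇J=0 decouples.
∂J/∂x = 60(x - 3)(x - 1)(x + 2)(x + 3) = 0 at x ∈ {-3, -2, 1, 3}; ∂J/∂y = -60y(y - 2)(y + 1)(y + 2) = 0 at y ∈ {-2, -1, 0, 2}.
The Hessian is diagonal: diag(J_xx, J_yy). Second derivatives: J_xx(-3)=-1440, J_xx(-2)=900, J_xx(1)=-1440, J_xx(3)=3600; J_yy(-2)=480, J_yy(-1)=-180, J_yy(0)=240, J_yy(2)=-1440.
Local maxima occur where both diagonal entries negative: (-3, -1), (-3, 2), (1, -1), (1, 2). Count: 4.

4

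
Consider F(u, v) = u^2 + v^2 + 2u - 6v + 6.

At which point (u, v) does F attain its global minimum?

F(u,v) separates as P(u) + Q(v) + 6, so its minimum is min P + min Q + 6.
P'(u) = 2u + 2 vanishes at u ∈ {-1}; Q'(v) = 2v - 6 vanishes at v ∈ {3}.
Local minima of P (where P''>0): P(-1)=-1. Local minima of Q: Q(3)=-9.
So the global minimum of F is P(-1) + Q(3) + 6 = -1 − 9 + 6 = -4, attained at (-1, 3).

(-1, 3)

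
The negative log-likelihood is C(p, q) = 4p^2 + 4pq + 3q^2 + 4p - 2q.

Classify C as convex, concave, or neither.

convex

C is quadratic, so its Hessian is the constant matrix H = [[8, 4], [4, 6]].
det(H) = 32, tr(H) = 14.
det(H) > 0 and tr(H) > 0, so H is positive definite everywhere: convex.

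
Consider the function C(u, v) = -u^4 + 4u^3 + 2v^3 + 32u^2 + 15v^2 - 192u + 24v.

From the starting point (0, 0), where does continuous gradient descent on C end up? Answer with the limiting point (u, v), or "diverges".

(3, -1)

C is separable, so gradient descent decouples: u follows -∂C/∂u, v follows -∂C/∂v.
∂C/∂u = -4(u - 4)(u - 3)(u + 4); at u=0 this is -192, so u increases.
∂C/∂v = 6(v + 1)(v + 4); at v=0 this is 24, so v decreases.
u converges to its nearest critical value 3 (a local min of the u-part); v converges to -1. The iterate converges to (3, -1).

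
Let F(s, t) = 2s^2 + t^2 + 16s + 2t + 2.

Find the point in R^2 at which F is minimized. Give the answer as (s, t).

F(s,t) separates as P(s) + Q(t) + 2, so its minimum is min P + min Q + 2.
P'(s) = 4s + 16 vanishes at s ∈ {-4}; Q'(t) = 2(t + 1) vanishes at t ∈ {-1}.
Local minima of P (where P''>0): P(-4)=-32. Local minima of Q: Q(-1)=-1.
So the global minimum of F is P(-4) + Q(-1) + 2 = -32 − 1 + 2 = -31, attained at (-4, -1).

(-4, -1)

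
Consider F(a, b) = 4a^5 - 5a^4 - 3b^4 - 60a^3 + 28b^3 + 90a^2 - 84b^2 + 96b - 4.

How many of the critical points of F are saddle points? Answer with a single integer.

6

F separates as a function of a plus a function of b, so ∇F=0 decouples.
∂F/∂a = 20a(a - 3)(a - 1)(a + 3) = 0 at a ∈ {-3, 0, 1, 3}; ∂F/∂b = -12(b - 4)(b - 2)(b - 1) = 0 at b ∈ {1, 2, 4}.
The Hessian is diagonal: diag(F_aa, F_bb). Second derivatives: F_aa(-3)=-1440, F_aa(0)=180, F_aa(1)=-160, F_aa(3)=720; F_bb(1)=-36, F_bb(2)=24, F_bb(4)=-72.
Saddle points occur where the two diagonal entries have opposite signs: (-3, 2), (0, 1), (0, 4), (1, 2), (3, 1), (3, 4). Count: 6.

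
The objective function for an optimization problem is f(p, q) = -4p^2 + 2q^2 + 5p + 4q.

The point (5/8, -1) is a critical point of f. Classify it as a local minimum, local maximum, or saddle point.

saddle point

The Hessian of f is constant: H = [[-8, 0], [0, 4]].
det(H) = (-8)·4 − 0² = -32.
Since det(H) < 0, H is indefinite and the critical point is a saddle point.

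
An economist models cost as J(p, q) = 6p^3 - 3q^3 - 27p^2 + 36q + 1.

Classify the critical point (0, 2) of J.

local maximum

The mixed partial ∂²J/∂p∂q is 0, so the Hessian at any point is diag(J_pp, J_qq) = diag(18(2p - 3), -18q).
At (0, 2): H = diag(-54, -36).
Both eigenvalues are negative, so H is negative definite: a local maximum.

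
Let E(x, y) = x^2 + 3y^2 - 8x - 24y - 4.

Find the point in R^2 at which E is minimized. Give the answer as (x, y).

(4, 4)

E(x,y) separates as P(x) + Q(y) − 4, so its minimum is min P + min Q − 4.
P'(x) = 2x - 8 vanishes at x ∈ {4}; Q'(y) = 6y - 24 vanishes at y ∈ {4}.
Local minima of P (where P''>0): P(4)=-16. Local minima of Q: Q(4)=-48.
So the global minimum of E is P(4) + Q(4) − 4 = -16 − 48 − 4 = -68, attained at (4, 4).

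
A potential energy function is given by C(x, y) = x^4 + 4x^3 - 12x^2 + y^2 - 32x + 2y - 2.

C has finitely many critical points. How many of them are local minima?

2

C separates as a function of x plus a function of y, so ∇C=0 decouples.
∂C/∂x = 4(x - 2)(x + 1)(x + 4) = 0 at x ∈ {-4, -1, 2}; ∂C/∂y = 2(y + 1) = 0 at y ∈ {-1}.
The Hessian is diagonal: diag(C_xx, C_yy). Second derivatives: C_xx(-4)=72, C_xx(-1)=-36, C_xx(2)=72; C_yy(-1)=2.
Local minima occur where both diagonal entries positive: (-4, -1), (2, -1). Count: 2.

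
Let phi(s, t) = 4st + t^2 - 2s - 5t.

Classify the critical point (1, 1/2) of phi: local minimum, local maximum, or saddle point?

saddle point

The Hessian of phi is constant: H = [[0, 4], [4, 2]].
det(H) = 0·2 − 4² = -16.
Since det(H) < 0, H is indefinite and the critical point is a saddle point.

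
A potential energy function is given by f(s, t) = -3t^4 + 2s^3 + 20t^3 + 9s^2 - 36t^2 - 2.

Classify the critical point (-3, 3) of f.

The mixed partial ∂²f/∂s∂t is 0, so the Hessian at any point is diag(f_ss, f_tt) = diag(6(2s + 3), 12(-3t^2 + 10t - 6)).
At (-3, 3): H = diag(-18, -36).
Both eigenvalues are negative, so H is negative definite: a local maximum.

local maximum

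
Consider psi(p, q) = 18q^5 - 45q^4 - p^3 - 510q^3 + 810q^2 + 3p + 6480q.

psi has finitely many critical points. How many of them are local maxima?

psi separates as a function of p plus a function of q, so ∇psi=0 decouples.
∂psi/∂p = -3(p - 1)(p + 1) = 0 at p ∈ {-1, 1}; ∂psi/∂q = 90(q - 4)(q - 3)(q + 2)(q + 3) = 0 at q ∈ {-3, -2, 3, 4}.
The Hessian is diagonal: diag(psi_pp, psi_qq). Second derivatives: psi_pp(-1)=6, psi_pp(1)=-6; psi_qq(-3)=-3780, psi_qq(-2)=2700, psi_qq(3)=-2700, psi_qq(4)=3780.
Local maxima occur where both diagonal entries negative: (1, -3), (1, 3). Count: 2.

2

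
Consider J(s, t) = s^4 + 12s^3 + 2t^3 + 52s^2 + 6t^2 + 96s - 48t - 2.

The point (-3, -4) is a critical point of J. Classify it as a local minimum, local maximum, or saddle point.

The mixed partial ∂²J/∂s∂t is 0, so the Hessian at any point is diag(J_ss, J_tt) = diag(4(3s^2 + 18s + 26), 12(t + 1)).
At (-3, -4): H = diag(-4, -36).
Both eigenvalues are negative, so H is negative definite: a local maximum.

local maximum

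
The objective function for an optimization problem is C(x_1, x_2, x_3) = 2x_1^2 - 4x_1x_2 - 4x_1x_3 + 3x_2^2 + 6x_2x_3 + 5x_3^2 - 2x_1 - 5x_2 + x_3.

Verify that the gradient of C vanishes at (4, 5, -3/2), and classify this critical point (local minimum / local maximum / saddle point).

∇C = (4x_1 - 4x_2 - 4x_3 - 2, -4x_1 + 6x_2 + 6x_3 - 5, -4x_1 + 6x_2 + 10x_3 + 1); substituting (4, 5, -3/2) gives ∇C = (0, 0, 0), so (4, 5, -3/2) is indeed a critical point.
The Hessian is constant: H = [[4, -4, -4], [-4, 6, 6], [-4, 6, 10]].
Leading principal minors: Δ₁ = 4, Δ₂ = 8, Δ₃ = 32.
All leading minors are positive, so H is positive definite: a local minimum.

local minimum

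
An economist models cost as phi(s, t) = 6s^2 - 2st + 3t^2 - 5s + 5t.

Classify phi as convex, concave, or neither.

convex

phi is quadratic, so its Hessian is the constant matrix H = [[12, -2], [-2, 6]].
det(H) = 68, tr(H) = 18.
det(H) > 0 and tr(H) > 0, so H is positive definite everywhere: convex.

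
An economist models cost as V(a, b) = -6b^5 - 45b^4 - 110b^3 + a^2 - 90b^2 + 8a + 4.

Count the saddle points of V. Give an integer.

2

V separates as a function of a plus a function of b, so ∇V=0 decouples.
∂V/∂a = 2(a + 4) = 0 at a ∈ {-4}; ∂V/∂b = -30b(b + 1)(b + 2)(b + 3) = 0 at b ∈ {-3, -2, -1, 0}.
The Hessian is diagonal: diag(V_aa, V_bb). Second derivatives: V_aa(-4)=2; V_bb(-3)=180, V_bb(-2)=-60, V_bb(-1)=60, V_bb(0)=-180.
Saddle points occur where the two diagonal entries have opposite signs: (-4, -2), (-4, 0). Count: 2.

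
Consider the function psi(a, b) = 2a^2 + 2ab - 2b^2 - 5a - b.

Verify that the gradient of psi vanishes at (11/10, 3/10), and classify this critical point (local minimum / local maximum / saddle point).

saddle point

∇psi = (4a + 2b - 5, 2a - 4b - 1); substituting (11/10, 3/10) gives ∇psi = (0, 0), so (11/10, 3/10) is indeed a critical point.
The Hessian of psi is constant: H = [[4, 2], [2, -4]].
det(H) = 4·(-4) − 2² = -20.
Since det(H) < 0, H is indefinite and the critical point is a saddle point.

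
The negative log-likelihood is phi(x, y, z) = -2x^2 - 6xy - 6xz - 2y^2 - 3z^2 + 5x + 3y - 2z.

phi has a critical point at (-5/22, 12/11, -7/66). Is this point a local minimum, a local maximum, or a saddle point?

The Hessian is constant: H = [[-4, -6, -6], [-6, -4, 0], [-6, 0, -6]].
Leading principal minors: Δ₁ = -4, Δ₂ = -20, Δ₃ = 264.
The minors fit neither the all-positive nor the alternating-sign pattern, so H is indefinite: a saddle point.

saddle point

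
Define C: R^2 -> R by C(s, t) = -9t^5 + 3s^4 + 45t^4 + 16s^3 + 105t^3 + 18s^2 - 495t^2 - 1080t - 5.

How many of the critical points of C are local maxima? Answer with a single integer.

C separates as a function of s plus a function of t, so ∇C=0 decouples.
∂C/∂s = 12s(s + 1)(s + 3) = 0 at s ∈ {-3, -1, 0}; ∂C/∂t = -45(t - 4)(t - 3)(t + 1)(t + 2) = 0 at t ∈ {-2, -1, 3, 4}.
The Hessian is diagonal: diag(C_ss, C_tt). Second derivatives: C_ss(-3)=72, C_ss(-1)=-24, C_ss(0)=36; C_tt(-2)=1350, C_tt(-1)=-900, C_tt(3)=900, C_tt(4)=-1350.
Local maxima occur where both diagonal entries negative: (-1, -1), (-1, 4). Count: 2.

2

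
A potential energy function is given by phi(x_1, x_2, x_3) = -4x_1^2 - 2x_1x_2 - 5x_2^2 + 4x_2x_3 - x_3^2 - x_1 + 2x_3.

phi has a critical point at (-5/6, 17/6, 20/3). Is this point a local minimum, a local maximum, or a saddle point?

The Hessian is constant: H = [[-8, -2, 0], [-2, -10, 4], [0, 4, -2]].
Leading principal minors: Δ₁ = -8, Δ₂ = 76, Δ₃ = -24.
The minors alternate sign starting negative (−, +, −), so H is negative definite: a local maximum.

local maximum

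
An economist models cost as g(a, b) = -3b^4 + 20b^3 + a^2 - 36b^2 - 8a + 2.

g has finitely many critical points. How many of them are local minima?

g separates as a function of a plus a function of b, so ∇g=0 decouples.
∂g/∂a = 2(a - 4) = 0 at a ∈ {4}; ∂g/∂b = -12b(b - 3)(b - 2) = 0 at b ∈ {0, 2, 3}.
The Hessian is diagonal: diag(g_aa, g_bb). Second derivatives: g_aa(4)=2; g_bb(0)=-72, g_bb(2)=24, g_bb(3)=-36.
Local minima occur where both diagonal entries positive: (4, 2). Count: 1.

1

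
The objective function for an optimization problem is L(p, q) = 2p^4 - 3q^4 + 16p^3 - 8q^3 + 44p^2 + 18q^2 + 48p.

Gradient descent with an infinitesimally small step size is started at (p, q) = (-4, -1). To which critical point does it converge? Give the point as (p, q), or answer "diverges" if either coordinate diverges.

(-3, 0)

L is separable, so gradient descent decouples: p follows -∂L/∂p, q follows -∂L/∂q.
∂L/∂p = 8(p + 1)(p + 2)(p + 3); at p=-4 this is -48, so p increases.
∂L/∂q = -12q(q - 1)(q + 3); at q=-1 this is -48, so q increases.
p converges to its nearest critical value -3 (a local min of the p-part); q converges to 0. The iterate converges to (-3, 0).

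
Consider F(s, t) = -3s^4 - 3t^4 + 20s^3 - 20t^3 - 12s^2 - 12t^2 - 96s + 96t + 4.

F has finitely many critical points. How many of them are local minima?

1

F separates as a function of s plus a function of t, so ∇F=0 decouples.
∂F/∂s = -12(s - 4)(s - 2)(s + 1) = 0 at s ∈ {-1, 2, 4}; ∂F/∂t = -12(t - 1)(t + 2)(t + 4) = 0 at t ∈ {-4, -2, 1}.
The Hessian is diagonal: diag(F_ss, F_tt). Second derivatives: F_ss(-1)=-180, F_ss(2)=72, F_ss(4)=-120; F_tt(-4)=-120, F_tt(-2)=72, F_tt(1)=-180.
Local minima occur where both diagonal entries positive: (2, -2). Count: 1.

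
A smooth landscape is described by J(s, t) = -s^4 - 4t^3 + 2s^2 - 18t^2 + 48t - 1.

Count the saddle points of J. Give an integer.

J separates as a function of s plus a function of t, so ∇J=0 decouples.
∂J/∂s = -4s(s - 1)(s + 1) = 0 at s ∈ {-1, 0, 1}; ∂J/∂t = -12(t - 1)(t + 4) = 0 at t ∈ {-4, 1}.
The Hessian is diagonal: diag(J_ss, J_tt). Second derivatives: J_ss(-1)=-8, J_ss(0)=4, J_ss(1)=-8; J_tt(-4)=60, J_tt(1)=-60.
Saddle points occur where the two diagonal entries have opposite signs: (-1, -4), (0, 1), (1, -4). Count: 3.

3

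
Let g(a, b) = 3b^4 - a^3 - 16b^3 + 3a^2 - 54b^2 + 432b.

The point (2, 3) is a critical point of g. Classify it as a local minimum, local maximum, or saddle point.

The mixed partial ∂²g/∂a∂b is 0, so the Hessian at any point is diag(g_aa, g_bb) = diag(6(-a + 1), 12(3b^2 - 8b - 9)).
At (2, 3): H = diag(-6, -72).
Both eigenvalues are negative, so H is negative definite: a local maximum.

local maximum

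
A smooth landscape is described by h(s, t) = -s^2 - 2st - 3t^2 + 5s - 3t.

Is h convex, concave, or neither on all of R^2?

concave

h is quadratic, so its Hessian is the constant matrix H = [[-2, -2], [-2, -6]].
det(H) = 8, tr(H) = -8.
det(H) > 0 and tr(H) < 0, so H is negative definite everywhere: concave.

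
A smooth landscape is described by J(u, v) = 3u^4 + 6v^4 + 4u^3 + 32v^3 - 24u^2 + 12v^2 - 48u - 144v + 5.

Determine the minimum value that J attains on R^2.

J(u,v) separates as P(u) + Q(v) + 5, so its minimum is min P + min Q + 5.
P'(u) = 12(u - 2)(u + 1)(u + 2) vanishes at u ∈ {-2, -1, 2}; Q'(v) = 24(v - 1)(v + 2)(v + 3) vanishes at v ∈ {-3, -2, 1}.
Local minima of P (where P''>0): P(-2)=16, P(2)=-112. Local minima of Q: Q(-3)=162, Q(1)=-94.
So the global minimum of J is P(2) + Q(1) + 5 = -112 − 94 + 5 = -201, attained at (2, 1).

-201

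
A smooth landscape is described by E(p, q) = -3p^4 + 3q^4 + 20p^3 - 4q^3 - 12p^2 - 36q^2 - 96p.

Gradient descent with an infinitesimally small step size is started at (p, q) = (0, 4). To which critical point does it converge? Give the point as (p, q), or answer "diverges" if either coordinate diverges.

(2, 3)

E is separable, so gradient descent decouples: p follows -∂E/∂p, q follows -∂E/∂q.
∂E/∂p = -12(p - 4)(p - 2)(p + 1); at p=0 this is -96, so p increases.
∂E/∂q = 12q(q - 3)(q + 2); at q=4 this is 288, so q decreases.
p converges to its nearest critical value 2 (a local min of the p-part); q converges to 3. The iterate converges to (2, 3).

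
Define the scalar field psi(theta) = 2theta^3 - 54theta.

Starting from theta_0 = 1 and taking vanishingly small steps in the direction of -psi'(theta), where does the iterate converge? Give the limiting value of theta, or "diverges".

psi'(theta) = 6(theta - 3)(theta + 3), so psi'(1) = -48.
Gradient descent moves in the -psi' direction, i.e. theta is increasing.
The nearest critical point in that direction is theta = 3, where psi'' = 36 > 0 (a local minimum). The iterate converges there.

3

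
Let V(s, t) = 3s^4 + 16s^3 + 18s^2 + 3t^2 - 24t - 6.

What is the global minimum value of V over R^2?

-81

V(s,t) separates as P(s) + Q(t) − 6, so its minimum is min P + min Q − 6.
P'(s) = 12s(s + 1)(s + 3) vanishes at s ∈ {-3, -1, 0}; Q'(t) = 6(t - 4) vanishes at t ∈ {4}.
Local minima of P (where P''>0): P(-3)=-27, P(0)=0. Local minima of Q: Q(4)=-48.
So the global minimum of V is P(-3) + Q(4) − 6 = -27 − 48 − 6 = -81, attained at (-3, 4).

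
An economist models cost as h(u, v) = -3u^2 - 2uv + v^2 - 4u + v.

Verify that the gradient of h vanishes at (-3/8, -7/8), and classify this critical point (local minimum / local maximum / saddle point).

saddle point

∇h = (-6u - 2v - 4, -2u + 2v + 1); substituting (-3/8, -7/8) gives ∇h = (0, 0), so (-3/8, -7/8) is indeed a critical point.
The Hessian of h is constant: H = [[-6, -2], [-2, 2]].
det(H) = (-6)·2 − (-2)² = -16.
Since det(H) < 0, H is indefinite and the critical point is a saddle point.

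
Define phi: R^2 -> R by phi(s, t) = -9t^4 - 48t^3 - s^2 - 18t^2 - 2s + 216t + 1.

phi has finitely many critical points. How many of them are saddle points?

phi separates as a function of s plus a function of t, so ∇phi=0 decouples.
∂phi/∂s = -2(s + 1) = 0 at s ∈ {-1}; ∂phi/∂t = -36(t - 1)(t + 2)(t + 3) = 0 at t ∈ {-3, -2, 1}.
The Hessian is diagonal: diag(phi_ss, phi_tt). Second derivatives: phi_ss(-1)=-2; phi_tt(-3)=-144, phi_tt(-2)=108, phi_tt(1)=-432.
Saddle points occur where the two diagonal entries have opposite signs: (-1, -2). Count: 1.

1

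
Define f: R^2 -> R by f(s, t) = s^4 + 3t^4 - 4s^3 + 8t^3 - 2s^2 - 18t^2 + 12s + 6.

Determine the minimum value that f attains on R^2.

-138

f(s,t) separates as P(s) + Q(t) + 6, so its minimum is min P + min Q + 6.
P'(s) = 4(s - 3)(s - 1)(s + 1) vanishes at s ∈ {-1, 1, 3}; Q'(t) = 12t(t - 1)(t + 3) vanishes at t ∈ {-3, 0, 1}.
Local minima of P (where P''>0): P(-1)=-9, P(3)=-9. Local minima of Q: Q(-3)=-135, Q(1)=-7.
So the global minimum of f is P(-1) + Q(-3) + 6 = -9 − 135 + 6 = -138, attained at (-1, -3).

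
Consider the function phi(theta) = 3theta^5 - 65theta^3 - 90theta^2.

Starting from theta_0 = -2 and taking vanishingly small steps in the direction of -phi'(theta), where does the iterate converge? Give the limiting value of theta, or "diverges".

-1

phi'(theta) = 15theta(theta - 4)(theta + 1)(theta + 3), so phi'(-2) = -180.
Gradient descent moves in the -phi' direction, i.e. theta is increasing.
The nearest critical point in that direction is theta = -1, where phi'' = 150 > 0 (a local minimum). The iterate converges there.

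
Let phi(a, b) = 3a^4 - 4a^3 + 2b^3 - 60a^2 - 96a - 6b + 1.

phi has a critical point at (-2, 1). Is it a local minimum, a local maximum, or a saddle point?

The mixed partial ∂²phi/∂a∂b is 0, so the Hessian at any point is diag(phi_aa, phi_bb) = diag(12(3a^2 - 2a - 10), 12b).
At (-2, 1): H = diag(72, 12).
Both eigenvalues are positive, so H is positive definite: a local minimum.

local minimum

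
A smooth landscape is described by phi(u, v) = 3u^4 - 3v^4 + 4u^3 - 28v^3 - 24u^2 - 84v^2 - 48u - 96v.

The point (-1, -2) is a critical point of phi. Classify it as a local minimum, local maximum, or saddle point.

saddle point

The mixed partial ∂²phi/∂u∂v is 0, so the Hessian at any point is diag(phi_uu, phi_vv) = diag(12(3u^2 + 2u - 4), -12(3v^2 + 14v + 14)).
At (-1, -2): H = diag(-36, 24).
The eigenvalues have opposite signs, so H is indefinite: a saddle point.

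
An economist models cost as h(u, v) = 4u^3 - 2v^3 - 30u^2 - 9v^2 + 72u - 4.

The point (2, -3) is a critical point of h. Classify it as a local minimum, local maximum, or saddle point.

The mixed partial ∂²h/∂u∂v is 0, so the Hessian at any point is diag(h_uu, h_vv) = diag(12(2u - 5), -6(2v + 3)).
At (2, -3): H = diag(-12, 18).
The eigenvalues have opposite signs, so H is indefinite: a saddle point.

saddle point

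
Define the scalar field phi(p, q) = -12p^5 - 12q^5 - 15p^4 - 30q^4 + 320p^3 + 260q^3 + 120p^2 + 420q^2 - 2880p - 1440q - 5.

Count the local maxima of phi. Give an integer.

4

phi separates as a function of p plus a function of q, so ∇phi=0 decouples.
∂phi/∂p = -60(p - 3)(p - 2)(p + 2)(p + 4) = 0 at p ∈ {-4, -2, 2, 3}; ∂phi/∂q = -60(q - 3)(q - 1)(q + 2)(q + 4) = 0 at q ∈ {-4, -2, 1, 3}.
The Hessian is diagonal: diag(phi_pp, phi_qq). Second derivatives: phi_pp(-4)=5040, phi_pp(-2)=-2400, phi_pp(2)=1440, phi_pp(3)=-2100; phi_qq(-4)=4200, phi_qq(-2)=-1800, phi_qq(1)=1800, phi_qq(3)=-4200.
Local maxima occur where both diagonal entries negative: (-2, -2), (-2, 3), (3, -2), (3, 3). Count: 4.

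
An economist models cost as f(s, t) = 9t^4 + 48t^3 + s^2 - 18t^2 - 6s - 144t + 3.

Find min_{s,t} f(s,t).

-486

f(s,t) separates as P(s) + Q(t) + 3, so its minimum is min P + min Q + 3.
P'(s) = 2s - 6 vanishes at s ∈ {3}; Q'(t) = 36(t - 1)(t + 1)(t + 4) vanishes at t ∈ {-4, -1, 1}.
Local minima of P (where P''>0): P(3)=-9. Local minima of Q: Q(-4)=-480, Q(1)=-105.
So the global minimum of f is P(3) + Q(-4) + 3 = -9 − 480 + 3 = -486, attained at (3, -4).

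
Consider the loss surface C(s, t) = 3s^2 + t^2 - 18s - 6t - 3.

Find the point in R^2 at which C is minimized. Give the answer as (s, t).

(3, 3)

C(s,t) separates as P(s) + Q(t) − 3, so its minimum is min P + min Q − 3.
P'(s) = 6s - 18 vanishes at s ∈ {3}; Q'(t) = 2(t - 3) vanishes at t ∈ {3}.
Local minima of P (where P''>0): P(3)=-27. Local minima of Q: Q(3)=-9.
So the global minimum of C is P(3) + Q(3) − 3 = -27 − 9 − 3 = -39, attained at (3, 3).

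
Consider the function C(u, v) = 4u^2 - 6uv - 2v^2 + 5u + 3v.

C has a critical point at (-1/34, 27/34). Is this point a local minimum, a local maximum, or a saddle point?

The Hessian of C is constant: H = [[8, -6], [-6, -4]].
det(H) = 8·(-4) − (-6)² = -68.
Since det(H) < 0, H is indefinite and the critical point is a saddle point.

saddle point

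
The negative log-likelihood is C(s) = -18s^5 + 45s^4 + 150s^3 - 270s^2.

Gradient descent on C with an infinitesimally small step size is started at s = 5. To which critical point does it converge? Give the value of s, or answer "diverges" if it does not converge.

C'(s) = -90s(s - 3)(s - 1)(s + 2), so C'(5) = -25200.
Gradient descent moves in the -C' direction, i.e. s is increasing.
There is no critical point above s=5, and C' keeps the same sign, so the iterate runs off to +∞.

diverges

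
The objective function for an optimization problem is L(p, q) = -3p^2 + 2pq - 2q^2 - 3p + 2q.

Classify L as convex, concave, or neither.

L is quadratic, so its Hessian is the constant matrix H = [[-6, 2], [2, -4]].
det(H) = 20, tr(H) = -10.
det(H) > 0 and tr(H) < 0, so H is negative definite everywhere: concave.

concave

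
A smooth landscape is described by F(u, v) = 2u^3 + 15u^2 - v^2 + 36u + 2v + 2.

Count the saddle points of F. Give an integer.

1

F separates as a function of u plus a function of v, so ∇F=0 decouples.
∂F/∂u = 6(u + 2)(u + 3) = 0 at u ∈ {-3, -2}; ∂F/∂v = -2(v - 1) = 0 at v ∈ {1}.
The Hessian is diagonal: diag(F_uu, F_vv). Second derivatives: F_uu(-3)=-6, F_uu(-2)=6; F_vv(1)=-2.
Saddle points occur where the two diagonal entries have opposite signs: (-2, 1). Count: 1.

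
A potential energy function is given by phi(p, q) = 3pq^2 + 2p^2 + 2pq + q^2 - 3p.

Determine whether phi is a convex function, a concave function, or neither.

The term 3pq^2 is cubic, so the Hessian is not constant.
∂²phi/∂q² = 6p + 2, which takes both signs as p varies (negative for sufficiently negative p). A diagonal entry of the Hessian changing sign means the Hessian is neither positive- nor negative-semidefinite on all of R^2.

neither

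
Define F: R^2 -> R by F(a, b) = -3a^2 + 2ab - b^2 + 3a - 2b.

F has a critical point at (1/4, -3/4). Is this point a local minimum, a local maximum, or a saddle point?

local maximum

The Hessian of F is constant: H = [[-6, 2], [2, -2]].
det(H) = (-6)·(-2) − 2² = 8.
det(H) > 0 and tr(H) = -8 < 0, so H is negative definite and the point is a local maximum.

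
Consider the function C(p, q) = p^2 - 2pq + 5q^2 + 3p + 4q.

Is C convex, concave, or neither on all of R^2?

C is quadratic, so its Hessian is the constant matrix H = [[2, -2], [-2, 10]].
det(H) = 16, tr(H) = 12.
det(H) > 0 and tr(H) > 0, so H is positive definite everywhere: convex.

convex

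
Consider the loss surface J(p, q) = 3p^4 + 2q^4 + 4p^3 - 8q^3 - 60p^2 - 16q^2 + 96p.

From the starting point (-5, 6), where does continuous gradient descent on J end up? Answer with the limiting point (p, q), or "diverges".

(-4, 4)

J is separable, so gradient descent decouples: p follows -∂J/∂p, q follows -∂J/∂q.
∂J/∂p = 12(p - 2)(p - 1)(p + 4); at p=-5 this is -504, so p increases.
∂J/∂q = 8q(q - 4)(q + 1); at q=6 this is 672, so q decreases.
p converges to its nearest critical value -4 (a local min of the p-part); q converges to 4. The iterate converges to (-4, 4).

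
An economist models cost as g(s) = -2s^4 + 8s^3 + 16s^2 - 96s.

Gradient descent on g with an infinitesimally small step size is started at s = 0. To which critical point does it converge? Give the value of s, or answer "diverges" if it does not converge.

g'(s) = -8(s - 3)(s - 2)(s + 2), so g'(0) = -96.
Gradient descent moves in the -g' direction, i.e. s is increasing.
The nearest critical point in that direction is s = 2, where g'' = 32 > 0 (a local minimum). The iterate converges there.

2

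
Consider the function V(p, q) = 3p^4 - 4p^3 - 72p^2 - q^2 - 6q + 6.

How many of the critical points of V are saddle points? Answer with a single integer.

V separates as a function of p plus a function of q, so ∇V=0 decouples.
∂V/∂p = 12p(p - 4)(p + 3) = 0 at p ∈ {-3, 0, 4}; ∂V/∂q = -2(q + 3) = 0 at q ∈ {-3}.
The Hessian is diagonal: diag(V_pp, V_qq). Second derivatives: V_pp(-3)=252, V_pp(0)=-144, V_pp(4)=336; V_qq(-3)=-2.
Saddle points occur where the two diagonal entries have opposite signs: (-3, -3), (4, -3). Count: 2.

2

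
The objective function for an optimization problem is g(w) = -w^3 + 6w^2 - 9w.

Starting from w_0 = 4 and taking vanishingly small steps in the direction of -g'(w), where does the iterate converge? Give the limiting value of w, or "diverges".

diverges

g'(w) = -3(w - 3)(w - 1), so g'(4) = -9.
Gradient descent moves in the -g' direction, i.e. w is increasing.
There is no critical point above w=4, and g' keeps the same sign, so the iterate runs off to +∞.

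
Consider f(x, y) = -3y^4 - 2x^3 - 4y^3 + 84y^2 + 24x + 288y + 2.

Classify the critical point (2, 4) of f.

The mixed partial ∂²f/∂x∂y is 0, so the Hessian at any point is diag(f_xx, f_yy) = diag(-12x, 12(-3y^2 - 2y + 14)).
At (2, 4): H = diag(-24, -504).
Both eigenvalues are negative, so H is negative definite: a local maximum.

local maximum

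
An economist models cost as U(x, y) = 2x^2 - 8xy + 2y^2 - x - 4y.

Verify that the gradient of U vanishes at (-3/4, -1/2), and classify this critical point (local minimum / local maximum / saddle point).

∇U = (4x - 8y - 1, -8x + 4y - 4); substituting (-3/4, -1/2) gives ∇U = (0, 0), so (-3/4, -1/2) is indeed a critical point.
The Hessian of U is constant: H = [[4, -8], [-8, 4]].
det(H) = 4·4 − (-8)² = -48.
Since det(H) < 0, H is indefinite and the critical point is a saddle point.

saddle point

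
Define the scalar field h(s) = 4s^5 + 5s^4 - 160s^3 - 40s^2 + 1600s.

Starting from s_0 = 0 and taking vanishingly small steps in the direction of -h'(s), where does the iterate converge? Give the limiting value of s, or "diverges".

-2

h'(s) = 20(s - 4)(s - 2)(s + 2)(s + 5), so h'(0) = 1600.
Gradient descent moves in the -h' direction, i.e. s is decreasing.
The nearest critical point in that direction is s = -2, where h'' = 1440 > 0 (a local minimum). The iterate converges there.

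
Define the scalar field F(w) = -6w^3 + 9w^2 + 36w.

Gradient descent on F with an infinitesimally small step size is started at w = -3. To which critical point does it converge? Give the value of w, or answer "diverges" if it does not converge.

F'(w) = -18(w - 2)(w + 1), so F'(-3) = -180.
Gradient descent moves in the -F' direction, i.e. w is increasing.
The nearest critical point in that direction is w = -1, where F'' = 54 > 0 (a local minimum). The iterate converges there.

-1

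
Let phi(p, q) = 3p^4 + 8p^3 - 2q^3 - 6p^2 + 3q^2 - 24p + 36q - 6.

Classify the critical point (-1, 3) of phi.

local maximum

The mixed partial ∂²phi/∂p∂q is 0, so the Hessian at any point is diag(phi_pp, phi_qq) = diag(12(3p^2 + 4p - 1), 6(-2q + 1)).
At (-1, 3): H = diag(-24, -30).
Both eigenvalues are negative, so H is negative definite: a local maximum.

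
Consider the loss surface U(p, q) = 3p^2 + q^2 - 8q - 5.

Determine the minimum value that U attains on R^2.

-21

U(p,q) separates as A(p) + B(q) − 5, so its minimum is min A + min B − 5.
A'(p) = 6p vanishes at p ∈ {0}; B'(q) = 2q - 8 vanishes at q ∈ {4}.
Local minima of A (where A''>0): A(0)=0. Local minima of B: B(4)=-16.
So the global minimum of U is A(0) + B(4) − 5 = 0 − 16 − 5 = -21, attained at (0, 4).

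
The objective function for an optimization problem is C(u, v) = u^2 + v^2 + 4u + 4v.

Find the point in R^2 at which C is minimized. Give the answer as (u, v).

C(u,v) separates as P(u) + Q(v), so its minimum is min P + min Q.
P'(u) = 2u + 4 vanishes at u ∈ {-2}; Q'(v) = 2v + 4 vanishes at v ∈ {-2}.
Local minima of P (where P''>0): P(-2)=-4. Local minima of Q: Q(-2)=-4.
So the global minimum of C is P(-2) + Q(-2) = -4 − 4 = -8, attained at (-2, -2).

(-2, -2)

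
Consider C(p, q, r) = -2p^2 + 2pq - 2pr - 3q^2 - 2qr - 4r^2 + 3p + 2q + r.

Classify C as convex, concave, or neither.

concave

C is quadratic, so its Hessian is the constant matrix H = [[-4, 2, -2], [2, -6, -2], [-2, -2, -8]].
Leading principal minors: -4, 20, -104.
Signs alternate −, +, − ⇒ H ≺ 0 ⇒ concave.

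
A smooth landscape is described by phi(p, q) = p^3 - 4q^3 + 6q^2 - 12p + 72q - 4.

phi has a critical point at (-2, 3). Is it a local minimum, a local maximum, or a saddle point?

local maximum

The mixed partial ∂²phi/∂p∂q is 0, so the Hessian at any point is diag(phi_pp, phi_qq) = diag(6p, 12(-2q + 1)).
At (-2, 3): H = diag(-12, -60).
Both eigenvalues are negative, so H is negative definite: a local maximum.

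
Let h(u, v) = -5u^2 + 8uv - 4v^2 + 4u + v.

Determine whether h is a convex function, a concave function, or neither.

h is quadratic, so its Hessian is the constant matrix H = [[-10, 8], [8, -8]].
det(H) = 16, tr(H) = -18.
det(H) > 0 and tr(H) < 0, so H is negative definite everywhere: concave.

concave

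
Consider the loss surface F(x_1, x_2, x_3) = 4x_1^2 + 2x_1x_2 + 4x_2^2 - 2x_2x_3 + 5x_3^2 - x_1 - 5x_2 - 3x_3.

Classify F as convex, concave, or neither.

F is quadratic, so its Hessian is the constant matrix H = [[8, 2, 0], [2, 8, -2], [0, -2, 10]].
Leading principal minors: 8, 60, 568.
All positive ⇒ H ≻ 0 ⇒ convex.

convex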